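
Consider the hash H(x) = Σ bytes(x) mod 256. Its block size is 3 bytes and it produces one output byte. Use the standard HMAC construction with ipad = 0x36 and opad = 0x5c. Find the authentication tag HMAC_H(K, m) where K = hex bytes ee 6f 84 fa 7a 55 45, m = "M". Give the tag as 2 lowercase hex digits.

fd

Key hex bytes ee 6f 84 fa 7a 55 45 is 7 bytes > B = 3, so hash it first: H(key) = ef, then zero-pad to 3 bytes: K' = ef 00 00.
K' ⊕ ipad = d9 36 36.  K' ⊕ opad = b3 5c 5c.
Inner input = (K'⊕ipad) ∥ m = d9 36 36 ∥ 4d.
Inner hash: sum = 217+54+54+77 = 402; mod 256 = 146 → 92.
Outer input = (K'⊕opad) ∥ inner = b3 5c 5c ∥ 92.
Outer hash (tag): sum = 179+92+92+146 = 509; mod 256 = 253 → fd.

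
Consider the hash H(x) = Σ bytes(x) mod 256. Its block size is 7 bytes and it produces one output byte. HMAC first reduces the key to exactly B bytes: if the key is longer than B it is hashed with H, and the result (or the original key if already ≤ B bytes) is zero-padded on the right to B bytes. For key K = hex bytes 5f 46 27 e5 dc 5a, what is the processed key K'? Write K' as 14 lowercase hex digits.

Key hex bytes 5f 46 27 e5 dc 5a is 6 bytes ≤ B = 7; zero-pad to 7 bytes: K' = 5f 46 27 e5 dc 5a 00.

5f4627e5dc5a00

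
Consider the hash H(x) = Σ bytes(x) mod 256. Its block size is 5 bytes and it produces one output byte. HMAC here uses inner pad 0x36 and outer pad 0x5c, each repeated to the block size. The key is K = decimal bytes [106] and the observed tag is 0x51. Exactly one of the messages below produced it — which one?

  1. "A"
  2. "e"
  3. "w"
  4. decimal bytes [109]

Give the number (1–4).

3

Key decimal bytes [106] = 6a is 1 byte ≤ B = 5; zero-pad to 5 bytes: K' = 6a 00 00 00 00.
K' ⊕ ipad = 5c 36 36 36 36; K' ⊕ opad = 36 5c 5c 5c 5c.
m1: inner = H(5c 36 36 36 36 41) = 75; tag = H(36 5c 5c 5c 5c 75) = 1b
m2: inner = H(5c 36 36 36 36 65) = 99; tag = H(36 5c 5c 5c 5c 99) = 3f
m3: inner = H(5c 36 36 36 36 77) = ab; tag = H(36 5c 5c 5c 5c ab) = 51 ← matches
m4: inner = H(5c 36 36 36 36 6d) = a1; tag = H(36 5c 5c 5c 5c a1) = 47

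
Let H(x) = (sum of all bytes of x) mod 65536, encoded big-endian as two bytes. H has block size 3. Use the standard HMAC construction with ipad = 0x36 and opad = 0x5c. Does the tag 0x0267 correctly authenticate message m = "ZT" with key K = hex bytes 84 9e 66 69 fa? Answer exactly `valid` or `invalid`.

Key hex bytes 84 9e 66 69 fa is 5 bytes > B = 3, so hash it first: H(key) = 02 eb, then zero-pad to 3 bytes: K' = 02 eb 00.
K' ⊕ ipad = 34 dd 36; K' ⊕ opad = 5e b7 5c.
Inner hash: sum = 52+221+54+90+84 = 501 → 01 f5.
Outer hash (recomputed tag): sum = 94+183+92+1+245 = 615 → 02 67.
Recomputed tag = 0267; claimed = 0267 → match.

valid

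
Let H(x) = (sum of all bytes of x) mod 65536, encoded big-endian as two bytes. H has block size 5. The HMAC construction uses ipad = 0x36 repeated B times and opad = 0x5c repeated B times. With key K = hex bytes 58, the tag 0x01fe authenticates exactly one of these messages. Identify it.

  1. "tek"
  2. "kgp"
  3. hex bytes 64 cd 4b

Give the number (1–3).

2

Key hex bytes 58 is 1 byte ≤ B = 5; zero-pad to 5 bytes: K' = 58 00 00 00 00.
K' ⊕ ipad = 6e 36 36 36 36; K' ⊕ opad = 04 5c 5c 5c 5c.
m1: inner = H(6e 36 36 36 36 74 65 6b) = 02 8a; tag = H(04 5c 5c 5c 5c 02 8a) = 0200
m2: inner = H(6e 36 36 36 36 6b 67 70) = 02 88; tag = H(04 5c 5c 5c 5c 02 88) = 01fe ← matches
m3: inner = H(6e 36 36 36 36 64 cd 4b) = 02 c2; tag = H(04 5c 5c 5c 5c 02 c2) = 0238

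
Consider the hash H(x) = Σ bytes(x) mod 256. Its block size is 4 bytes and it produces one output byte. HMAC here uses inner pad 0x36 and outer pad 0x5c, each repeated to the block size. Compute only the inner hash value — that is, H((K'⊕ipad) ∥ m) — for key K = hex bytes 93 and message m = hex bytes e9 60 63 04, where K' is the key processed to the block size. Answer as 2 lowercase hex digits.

Key hex bytes 93 is 1 byte ≤ B = 4; zero-pad to 4 bytes: K' = 93 00 00 00.
K' ⊕ ipad = a5 36 36 36.
Inner input = a5 36 36 36 ∥ e9 60 63 04.
Inner hash: sum = 165+54+54+54+233+96+99+4 = 759; mod 256 = 247 → f7.

f7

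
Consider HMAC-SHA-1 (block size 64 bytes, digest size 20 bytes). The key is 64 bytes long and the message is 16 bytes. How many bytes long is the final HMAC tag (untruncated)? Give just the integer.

The tag is one SHA-1 digest: 20 bytes.

20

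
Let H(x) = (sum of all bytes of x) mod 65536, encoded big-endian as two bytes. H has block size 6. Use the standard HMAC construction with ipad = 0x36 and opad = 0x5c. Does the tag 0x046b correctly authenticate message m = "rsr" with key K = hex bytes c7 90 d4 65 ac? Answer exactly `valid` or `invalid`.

valid

Key hex bytes c7 90 d4 65 ac is 5 bytes ≤ B = 6; zero-pad to 6 bytes: K' = c7 90 d4 65 ac 00.
K' ⊕ ipad = f1 a6 e2 53 9a 36; K' ⊕ opad = 9b cc 88 39 f0 5c.
Inner hash: sum = 241+166+226+83+154+54+114+115+114 = 1267 → 04 f3.
Outer hash (recomputed tag): sum = 155+204+136+57+240+92+4+243 = 1131 → 04 6b.
Recomputed tag = 046b; claimed = 046b → match.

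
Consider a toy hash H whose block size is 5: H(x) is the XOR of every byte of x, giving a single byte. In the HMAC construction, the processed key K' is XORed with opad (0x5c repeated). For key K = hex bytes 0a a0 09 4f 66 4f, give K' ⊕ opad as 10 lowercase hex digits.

995c5c5c5c

Key hex bytes 0a a0 09 4f 66 4f is 6 bytes > B = 5, so hash it first: H(key) = c5, then zero-pad to 5 bytes: K' = c5 00 00 00 00.
XOR each byte with 0x5c: c5⊕5c=99, 00⊕5c=5c, 00⊕5c=5c, 00⊕5c=5c, 00⊕5c=5c.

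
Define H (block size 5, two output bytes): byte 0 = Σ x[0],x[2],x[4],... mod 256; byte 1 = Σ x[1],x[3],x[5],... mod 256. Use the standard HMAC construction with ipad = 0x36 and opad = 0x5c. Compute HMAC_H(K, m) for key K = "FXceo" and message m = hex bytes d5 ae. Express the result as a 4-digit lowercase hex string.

Key "FXceo" = 46 58 63 65 6f is exactly B = 5 bytes: K' = 46 58 63 65 6f.
K' ⊕ ipad = 70 6e 55 53 59.  K' ⊕ opad = 1a 04 3f 39 33.
Inner input = (K'⊕ipad) ∥ m = 70 6e 55 53 59 ∥ d5 ae.
Inner hash: even-index sum = 460 mod 256 = 204; odd-index sum = 406 mod 256 = 150 → cc 96.
Outer input = (K'⊕opad) ∥ inner = 1a 04 3f 39 33 ∥ cc 96.
Outer hash (tag): even-index sum = 290 mod 256 = 34; odd-index sum = 265 mod 256 = 9 → 22 09.

2209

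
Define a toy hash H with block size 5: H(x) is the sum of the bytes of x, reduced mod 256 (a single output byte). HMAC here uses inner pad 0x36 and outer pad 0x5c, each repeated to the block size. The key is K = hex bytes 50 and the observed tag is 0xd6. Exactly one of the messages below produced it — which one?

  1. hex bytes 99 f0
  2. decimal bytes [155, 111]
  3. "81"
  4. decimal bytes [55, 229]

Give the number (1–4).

Key hex bytes 50 is 1 byte ≤ B = 5; zero-pad to 5 bytes: K' = 50 00 00 00 00.
K' ⊕ ipad = 66 36 36 36 36; K' ⊕ opad = 0c 5c 5c 5c 5c.
m1: inner = H(66 36 36 36 36 99 f0) = c7; tag = H(0c 5c 5c 5c 5c c7) = 43
m2: inner = H(66 36 36 36 36 9b 6f) = 48; tag = H(0c 5c 5c 5c 5c 48) = c4
m3: inner = H(66 36 36 36 36 38 31) = a7; tag = H(0c 5c 5c 5c 5c a7) = 23
m4: inner = H(66 36 36 36 36 37 e5) = 5a; tag = H(0c 5c 5c 5c 5c 5a) = d6 ← matches

4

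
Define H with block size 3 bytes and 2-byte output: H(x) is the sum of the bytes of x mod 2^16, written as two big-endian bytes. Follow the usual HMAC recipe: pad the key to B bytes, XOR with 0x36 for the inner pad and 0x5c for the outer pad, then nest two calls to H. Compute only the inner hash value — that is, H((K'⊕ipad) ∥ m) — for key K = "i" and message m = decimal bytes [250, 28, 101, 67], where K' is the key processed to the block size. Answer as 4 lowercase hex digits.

Key "i" = 69 is 1 byte ≤ B = 3; zero-pad to 3 bytes: K' = 69 00 00.
K' ⊕ ipad = 5f 36 36.
Inner input = 5f 36 36 ∥ fa 1c 65 43.
Inner hash: sum = 95+54+54+250+28+101+67 = 649 → 02 89.

0289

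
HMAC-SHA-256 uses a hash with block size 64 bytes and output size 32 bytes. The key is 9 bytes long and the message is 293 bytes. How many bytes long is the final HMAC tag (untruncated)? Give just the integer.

32

The tag is one SHA-256 digest: 32 bytes.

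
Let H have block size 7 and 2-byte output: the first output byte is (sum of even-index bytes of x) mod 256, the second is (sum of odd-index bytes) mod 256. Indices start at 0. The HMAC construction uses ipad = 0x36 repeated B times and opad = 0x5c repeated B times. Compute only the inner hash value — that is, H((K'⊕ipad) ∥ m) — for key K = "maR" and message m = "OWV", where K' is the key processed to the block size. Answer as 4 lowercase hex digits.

8268

Key "maR" = 6d 61 52 is 3 bytes ≤ B = 7; zero-pad to 7 bytes: K' = 6d 61 52 00 00 00 00.
K' ⊕ ipad = 5b 57 64 36 36 36 36.
Inner input = 5b 57 64 36 36 36 36 ∥ 4f 57 56.
Inner hash: even-index sum = 386 mod 256 = 130; odd-index sum = 360 mod 256 = 104 → 82 68.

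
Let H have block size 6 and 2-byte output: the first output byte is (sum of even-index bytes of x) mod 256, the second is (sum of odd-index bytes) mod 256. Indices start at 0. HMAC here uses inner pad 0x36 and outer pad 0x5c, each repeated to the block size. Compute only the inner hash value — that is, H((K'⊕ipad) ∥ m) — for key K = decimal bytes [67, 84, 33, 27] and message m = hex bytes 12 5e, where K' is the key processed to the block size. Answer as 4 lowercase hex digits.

Key decimal bytes [67, 84, 33, 27] = 43 54 21 1b is 4 bytes ≤ B = 6; zero-pad to 6 bytes: K' = 43 54 21 1b 00 00.
K' ⊕ ipad = 75 62 17 2d 36 36.
Inner input = 75 62 17 2d 36 36 ∥ 12 5e.
Inner hash: even-index sum = 212 mod 256 = 212; odd-index sum = 291 mod 256 = 35 → d4 23.

d423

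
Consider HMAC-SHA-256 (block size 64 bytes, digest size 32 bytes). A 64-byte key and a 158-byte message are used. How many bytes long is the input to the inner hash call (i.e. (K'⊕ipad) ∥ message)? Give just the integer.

222

Key is 64 ≤ 64 bytes, zero-padded: |K'| = 64.
Inner input = (K'⊕ipad) ∥ m → 64 + 158 = 222 bytes.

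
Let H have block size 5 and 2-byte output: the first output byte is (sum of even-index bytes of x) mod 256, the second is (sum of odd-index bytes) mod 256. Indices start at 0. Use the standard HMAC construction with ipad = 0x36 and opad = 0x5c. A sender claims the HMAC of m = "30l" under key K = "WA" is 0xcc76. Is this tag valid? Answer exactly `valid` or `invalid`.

invalid

Key "WA" = 57 41 is 2 bytes ≤ B = 5; zero-pad to 5 bytes: K' = 57 41 00 00 00.
K' ⊕ ipad = 61 77 36 36 36; K' ⊕ opad = 0b 1d 5c 5c 5c.
Inner hash: even-index sum = 253 mod 256 = 253; odd-index sum = 332 mod 256 = 76 → fd 4c.
Outer hash (recomputed tag): even-index sum = 271 mod 256 = 15; odd-index sum = 374 mod 256 = 118 → 0f 76.
Recomputed tag = 0f76; claimed = cc76 → mismatch.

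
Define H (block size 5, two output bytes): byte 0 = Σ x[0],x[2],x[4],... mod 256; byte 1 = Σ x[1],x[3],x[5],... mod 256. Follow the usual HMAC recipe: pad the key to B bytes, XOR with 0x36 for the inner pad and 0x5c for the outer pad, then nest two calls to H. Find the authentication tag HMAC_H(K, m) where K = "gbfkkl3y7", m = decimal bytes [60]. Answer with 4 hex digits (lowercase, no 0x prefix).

Key "gbfkkl3y7" = 67 62 66 6b 6b 6c 33 79 37 is 9 bytes > B = 5, so hash it first: H(key) = a2 b2, then zero-pad to 5 bytes: K' = a2 b2 00 00 00.
K' ⊕ ipad = 94 84 36 36 36.  K' ⊕ opad = fe ee 5c 5c 5c.
Inner input = (K'⊕ipad) ∥ m = 94 84 36 36 36 ∥ 3c.
Inner hash: even-index sum = 256 mod 256 = 0; odd-index sum = 246 mod 256 = 246 → 00 f6.
Outer input = (K'⊕opad) ∥ inner = fe ee 5c 5c 5c ∥ 00 f6.
Outer hash (tag): even-index sum = 684 mod 256 = 172; odd-index sum = 330 mod 256 = 74 → ac 4a.

ac4a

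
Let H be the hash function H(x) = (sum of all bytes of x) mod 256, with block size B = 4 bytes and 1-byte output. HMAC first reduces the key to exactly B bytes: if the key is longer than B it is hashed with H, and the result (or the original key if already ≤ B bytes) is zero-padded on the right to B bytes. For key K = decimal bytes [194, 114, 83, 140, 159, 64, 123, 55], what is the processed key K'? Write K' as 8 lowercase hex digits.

|K| = 8 > B = 4, so first hash the key.
H(K): sum = 194+114+83+140+159+64+123+55 = 932; mod 256 = 164 → a4.
Zero-pad H(K) = a4 to 4 bytes: K' = a4 00 00 00.

a4000000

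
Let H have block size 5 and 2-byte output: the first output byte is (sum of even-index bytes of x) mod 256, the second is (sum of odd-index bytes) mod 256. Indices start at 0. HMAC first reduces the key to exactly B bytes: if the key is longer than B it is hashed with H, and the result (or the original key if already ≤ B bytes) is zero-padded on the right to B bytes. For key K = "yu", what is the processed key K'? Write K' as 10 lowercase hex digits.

7975000000

Key "yu" = 79 75 is 2 bytes ≤ B = 5; zero-pad to 5 bytes: K' = 79 75 00 00 00.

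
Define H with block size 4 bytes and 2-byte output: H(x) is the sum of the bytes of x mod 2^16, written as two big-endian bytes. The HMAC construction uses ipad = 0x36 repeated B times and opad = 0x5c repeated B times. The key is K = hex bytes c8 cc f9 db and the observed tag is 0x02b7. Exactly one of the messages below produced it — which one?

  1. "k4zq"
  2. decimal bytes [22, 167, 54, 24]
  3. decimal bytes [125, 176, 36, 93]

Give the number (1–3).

3

Key hex bytes c8 cc f9 db is exactly B = 4 bytes: K' = c8 cc f9 db.
K' ⊕ ipad = fe fa cf ed; K' ⊕ opad = 94 90 a5 87.
m1: inner = H(fe fa cf ed 6b 34 7a 71) = 05 3e; tag = H(94 90 a5 87 05 3e) = 0293
m2: inner = H(fe fa cf ed 16 a7 36 18) = 04 bf; tag = H(94 90 a5 87 04 bf) = 0313
m3: inner = H(fe fa cf ed 7d b0 24 5d) = 05 62; tag = H(94 90 a5 87 05 62) = 02b7 ← matches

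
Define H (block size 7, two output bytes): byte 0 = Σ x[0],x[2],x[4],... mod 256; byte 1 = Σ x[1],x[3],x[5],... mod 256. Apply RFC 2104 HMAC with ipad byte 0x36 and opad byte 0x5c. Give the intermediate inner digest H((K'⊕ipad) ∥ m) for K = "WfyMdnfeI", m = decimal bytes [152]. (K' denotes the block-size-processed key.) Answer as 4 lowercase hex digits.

Key "WfyMdnfeI" = 57 66 79 4d 64 6e 66 65 49 is 9 bytes > B = 7, so hash it first: H(key) = e3 86, then zero-pad to 7 bytes: K' = e3 86 00 00 00 00 00.
K' ⊕ ipad = d5 b0 36 36 36 36 36.
Inner input = d5 b0 36 36 36 36 36 ∥ 98.
Inner hash: even-index sum = 375 mod 256 = 119; odd-index sum = 436 mod 256 = 180 → 77 b4.

77b4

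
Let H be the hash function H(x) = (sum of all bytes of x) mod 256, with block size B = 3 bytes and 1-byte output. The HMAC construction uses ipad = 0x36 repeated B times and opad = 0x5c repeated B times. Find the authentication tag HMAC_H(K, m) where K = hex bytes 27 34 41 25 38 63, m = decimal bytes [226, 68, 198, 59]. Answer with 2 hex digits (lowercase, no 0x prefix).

b5

Key hex bytes 27 34 41 25 38 63 is 6 bytes > B = 3, so hash it first: H(key) = 5c, then zero-pad to 3 bytes: K' = 5c 00 00.
K' ⊕ ipad = 6a 36 36.  K' ⊕ opad = 00 5c 5c.
Inner input = (K'⊕ipad) ∥ m = 6a 36 36 ∥ e2 44 c6 3b.
Inner hash: sum = 106+54+54+226+68+198+59 = 765; mod 256 = 253 → fd.
Outer input = (K'⊕opad) ∥ inner = 00 5c 5c ∥ fd.
Outer hash (tag): sum = 0+92+92+253 = 437; mod 256 = 181 → b5.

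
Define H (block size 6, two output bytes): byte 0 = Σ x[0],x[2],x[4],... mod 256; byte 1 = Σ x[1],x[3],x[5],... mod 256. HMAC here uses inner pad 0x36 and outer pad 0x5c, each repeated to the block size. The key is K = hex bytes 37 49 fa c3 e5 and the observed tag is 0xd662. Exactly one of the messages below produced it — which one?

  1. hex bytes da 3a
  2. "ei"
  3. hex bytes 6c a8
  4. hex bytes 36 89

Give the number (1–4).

3

Key hex bytes 37 49 fa c3 e5 is 5 bytes ≤ B = 6; zero-pad to 6 bytes: K' = 37 49 fa c3 e5 00.
K' ⊕ ipad = 01 7f cc f5 d3 36; K' ⊕ opad = 6b 15 a6 9f b9 5c.
m1: inner = H(01 7f cc f5 d3 36 da 3a) = 7a e4; tag = H(6b 15 a6 9f b9 5c 7a e4) = 44f4
m2: inner = H(01 7f cc f5 d3 36 65 69) = 05 13; tag = H(6b 15 a6 9f b9 5c 05 13) = cf23
m3: inner = H(01 7f cc f5 d3 36 6c a8) = 0c 52; tag = H(6b 15 a6 9f b9 5c 0c 52) = d662 ← matches
m4: inner = H(01 7f cc f5 d3 36 36 89) = d6 33; tag = H(6b 15 a6 9f b9 5c d6 33) = a043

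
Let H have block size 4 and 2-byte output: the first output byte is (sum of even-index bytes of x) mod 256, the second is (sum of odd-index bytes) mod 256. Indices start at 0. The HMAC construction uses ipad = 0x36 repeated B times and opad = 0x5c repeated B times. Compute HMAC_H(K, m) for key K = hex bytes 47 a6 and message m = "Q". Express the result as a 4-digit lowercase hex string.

Key hex bytes 47 a6 is 2 bytes ≤ B = 4; zero-pad to 4 bytes: K' = 47 a6 00 00.
K' ⊕ ipad = 71 90 36 36.  K' ⊕ opad = 1b fa 5c 5c.
Inner input = (K'⊕ipad) ∥ m = 71 90 36 36 ∥ 51.
Inner hash: even-index sum = 248 mod 256 = 248; odd-index sum = 198 mod 256 = 198 → f8 c6.
Outer input = (K'⊕opad) ∥ inner = 1b fa 5c 5c ∥ f8 c6.
Outer hash (tag): even-index sum = 367 mod 256 = 111; odd-index sum = 540 mod 256 = 28 → 6f 1c.

6f1c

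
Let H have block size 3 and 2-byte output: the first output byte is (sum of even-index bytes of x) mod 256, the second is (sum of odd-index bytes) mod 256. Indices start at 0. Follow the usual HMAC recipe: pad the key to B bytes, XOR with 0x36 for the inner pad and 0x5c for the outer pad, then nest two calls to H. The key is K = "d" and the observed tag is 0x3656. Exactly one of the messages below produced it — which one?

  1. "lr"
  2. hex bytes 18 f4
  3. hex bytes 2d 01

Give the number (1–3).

Key "d" = 64 is 1 byte ≤ B = 3; zero-pad to 3 bytes: K' = 64 00 00.
K' ⊕ ipad = 52 36 36; K' ⊕ opad = 38 5c 5c.
m1: inner = H(52 36 36 6c 72) = fa a2; tag = H(38 5c 5c fa a2) = 3656 ← matches
m2: inner = H(52 36 36 18 f4) = 7c 4e; tag = H(38 5c 5c 7c 4e) = e2d8
m3: inner = H(52 36 36 2d 01) = 89 63; tag = H(38 5c 5c 89 63) = f7e5

1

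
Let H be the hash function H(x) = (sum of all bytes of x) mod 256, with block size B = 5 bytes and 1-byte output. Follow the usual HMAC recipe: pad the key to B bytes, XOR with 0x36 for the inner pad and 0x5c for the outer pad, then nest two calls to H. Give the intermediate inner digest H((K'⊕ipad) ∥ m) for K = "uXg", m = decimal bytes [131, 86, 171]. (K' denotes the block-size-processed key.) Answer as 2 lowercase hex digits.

f2

Key "uXg" = 75 58 67 is 3 bytes ≤ B = 5; zero-pad to 5 bytes: K' = 75 58 67 00 00.
K' ⊕ ipad = 43 6e 51 36 36.
Inner input = 43 6e 51 36 36 ∥ 83 56 ab.
Inner hash: sum = 67+110+81+54+54+131+86+171 = 754; mod 256 = 242 → f2.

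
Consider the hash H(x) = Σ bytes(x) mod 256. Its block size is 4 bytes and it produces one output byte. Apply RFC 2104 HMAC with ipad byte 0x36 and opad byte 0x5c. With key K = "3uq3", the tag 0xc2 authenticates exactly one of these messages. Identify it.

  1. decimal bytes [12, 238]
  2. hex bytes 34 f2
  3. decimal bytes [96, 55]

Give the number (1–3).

Key "3uq3" = 33 75 71 33 is exactly B = 4 bytes: K' = 33 75 71 33.
K' ⊕ ipad = 05 43 47 05; K' ⊕ opad = 6f 29 2d 6f.
m1: inner = H(05 43 47 05 0c ee) = 8e; tag = H(6f 29 2d 6f 8e) = c2 ← matches
m2: inner = H(05 43 47 05 34 f2) = ba; tag = H(6f 29 2d 6f ba) = ee
m3: inner = H(05 43 47 05 60 37) = 2b; tag = H(6f 29 2d 6f 2b) = 5f

1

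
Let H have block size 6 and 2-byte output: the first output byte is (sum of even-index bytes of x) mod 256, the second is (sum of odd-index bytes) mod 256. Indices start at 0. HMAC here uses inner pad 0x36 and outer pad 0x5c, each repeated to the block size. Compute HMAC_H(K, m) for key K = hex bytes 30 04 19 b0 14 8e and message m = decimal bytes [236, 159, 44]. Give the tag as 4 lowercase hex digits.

Key hex bytes 30 04 19 b0 14 8e is exactly B = 6 bytes: K' = 30 04 19 b0 14 8e.
K' ⊕ ipad = 06 32 2f 86 22 b8.  K' ⊕ opad = 6c 58 45 ec 48 d2.
Inner input = (K'⊕ipad) ∥ m = 06 32 2f 86 22 b8 ∥ ec 9f 2c.
Inner hash: even-index sum = 367 mod 256 = 111; odd-index sum = 527 mod 256 = 15 → 6f 0f.
Outer input = (K'⊕opad) ∥ inner = 6c 58 45 ec 48 d2 ∥ 6f 0f.
Outer hash (tag): even-index sum = 360 mod 256 = 104; odd-index sum = 549 mod 256 = 37 → 68 25.

6825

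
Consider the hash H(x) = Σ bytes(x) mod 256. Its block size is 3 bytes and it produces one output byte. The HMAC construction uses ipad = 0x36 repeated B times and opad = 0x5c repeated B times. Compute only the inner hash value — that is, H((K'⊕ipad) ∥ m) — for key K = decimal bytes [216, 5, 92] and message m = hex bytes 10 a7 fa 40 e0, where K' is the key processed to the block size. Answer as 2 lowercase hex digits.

5c

Key decimal bytes [216, 5, 92] = d8 05 5c is exactly B = 3 bytes: K' = d8 05 5c.
K' ⊕ ipad = ee 33 6a.
Inner input = ee 33 6a ∥ 10 a7 fa 40 e0.
Inner hash: sum = 238+51+106+16+167+250+64+224 = 1116; mod 256 = 92 → 5c.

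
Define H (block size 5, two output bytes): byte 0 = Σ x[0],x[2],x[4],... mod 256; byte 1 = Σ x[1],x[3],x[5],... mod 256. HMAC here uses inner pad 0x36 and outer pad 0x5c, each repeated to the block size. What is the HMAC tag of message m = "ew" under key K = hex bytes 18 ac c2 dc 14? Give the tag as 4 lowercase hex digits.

132b

Key hex bytes 18 ac c2 dc 14 is exactly B = 5 bytes: K' = 18 ac c2 dc 14.
K' ⊕ ipad = 2e 9a f4 ea 22.  K' ⊕ opad = 44 f0 9e 80 48.
Inner input = (K'⊕ipad) ∥ m = 2e 9a f4 ea 22 ∥ 65 77.
Inner hash: even-index sum = 443 mod 256 = 187; odd-index sum = 489 mod 256 = 233 → bb e9.
Outer input = (K'⊕opad) ∥ inner = 44 f0 9e 80 48 ∥ bb e9.
Outer hash (tag): even-index sum = 531 mod 256 = 19; odd-index sum = 555 mod 256 = 43 → 13 2b.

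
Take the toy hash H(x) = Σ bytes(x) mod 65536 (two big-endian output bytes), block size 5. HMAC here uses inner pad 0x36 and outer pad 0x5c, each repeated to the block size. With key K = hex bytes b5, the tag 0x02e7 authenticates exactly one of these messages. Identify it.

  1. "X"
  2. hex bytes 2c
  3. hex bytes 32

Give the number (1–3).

Key hex bytes b5 is 1 byte ≤ B = 5; zero-pad to 5 bytes: K' = b5 00 00 00 00.
K' ⊕ ipad = 83 36 36 36 36; K' ⊕ opad = e9 5c 5c 5c 5c.
m1: inner = H(83 36 36 36 36 58) = 01 b3; tag = H(e9 5c 5c 5c 5c 01 b3) = 030d
m2: inner = H(83 36 36 36 36 2c) = 01 87; tag = H(e9 5c 5c 5c 5c 01 87) = 02e1
m3: inner = H(83 36 36 36 36 32) = 01 8d; tag = H(e9 5c 5c 5c 5c 01 8d) = 02e7 ← matches

3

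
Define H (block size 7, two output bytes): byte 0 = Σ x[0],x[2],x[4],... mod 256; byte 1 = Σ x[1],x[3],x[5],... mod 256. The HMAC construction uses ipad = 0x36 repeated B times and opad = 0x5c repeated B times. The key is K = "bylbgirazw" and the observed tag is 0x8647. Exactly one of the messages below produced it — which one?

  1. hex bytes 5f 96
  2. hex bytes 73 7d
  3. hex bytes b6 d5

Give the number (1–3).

1

Key "bylbgirazw" = 62 79 6c 62 67 69 72 61 7a 77 is 10 bytes > B = 7, so hash it first: H(key) = 21 1c, then zero-pad to 7 bytes: K' = 21 1c 00 00 00 00 00.
K' ⊕ ipad = 17 2a 36 36 36 36 36; K' ⊕ opad = 7d 40 5c 5c 5c 5c 5c.
m1: inner = H(17 2a 36 36 36 36 36 5f 96) = 4f f5; tag = H(7d 40 5c 5c 5c 5c 5c 4f f5) = 8647 ← matches
m2: inner = H(17 2a 36 36 36 36 36 73 7d) = 36 09; tag = H(7d 40 5c 5c 5c 5c 5c 36 09) = 9a2e
m3: inner = H(17 2a 36 36 36 36 36 b6 d5) = 8e 4c; tag = H(7d 40 5c 5c 5c 5c 5c 8e 4c) = dd86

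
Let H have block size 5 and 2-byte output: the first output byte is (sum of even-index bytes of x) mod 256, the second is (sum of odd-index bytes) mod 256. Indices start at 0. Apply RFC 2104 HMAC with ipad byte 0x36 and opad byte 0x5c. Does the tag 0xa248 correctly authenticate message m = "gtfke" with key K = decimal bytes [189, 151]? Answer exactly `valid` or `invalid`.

invalid

Key decimal bytes [189, 151] = bd 97 is 2 bytes ≤ B = 5; zero-pad to 5 bytes: K' = bd 97 00 00 00.
K' ⊕ ipad = 8b a1 36 36 36; K' ⊕ opad = e1 cb 5c 5c 5c.
Inner hash: even-index sum = 470 mod 256 = 214; odd-index sum = 521 mod 256 = 9 → d6 09.
Outer hash (recomputed tag): even-index sum = 418 mod 256 = 162; odd-index sum = 509 mod 256 = 253 → a2 fd.
Recomputed tag = a2fd; claimed = a248 → mismatch.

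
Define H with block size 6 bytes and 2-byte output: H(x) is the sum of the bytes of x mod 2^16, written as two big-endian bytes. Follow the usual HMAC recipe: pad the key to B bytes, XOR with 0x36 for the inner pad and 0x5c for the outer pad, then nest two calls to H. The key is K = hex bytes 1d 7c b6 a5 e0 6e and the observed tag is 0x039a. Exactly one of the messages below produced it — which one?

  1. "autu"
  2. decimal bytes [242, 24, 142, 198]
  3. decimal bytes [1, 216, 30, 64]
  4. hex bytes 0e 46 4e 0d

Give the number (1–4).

4

Key hex bytes 1d 7c b6 a5 e0 6e is exactly B = 6 bytes: K' = 1d 7c b6 a5 e0 6e.
K' ⊕ ipad = 2b 4a 80 93 d6 58; K' ⊕ opad = 41 20 ea f9 bc 32.
m1: inner = H(2b 4a 80 93 d6 58 61 75 74 75) = 04 75; tag = H(41 20 ea f9 bc 32 04 75) = 03ab
m2: inner = H(2b 4a 80 93 d6 58 f2 18 8e c6) = 05 14; tag = H(41 20 ea f9 bc 32 05 14) = 034b
m3: inner = H(2b 4a 80 93 d6 58 01 d8 1e 40) = 03 ed; tag = H(41 20 ea f9 bc 32 03 ed) = 0422
m4: inner = H(2b 4a 80 93 d6 58 0e 46 4e 0d) = 03 65; tag = H(41 20 ea f9 bc 32 03 65) = 039a ← matches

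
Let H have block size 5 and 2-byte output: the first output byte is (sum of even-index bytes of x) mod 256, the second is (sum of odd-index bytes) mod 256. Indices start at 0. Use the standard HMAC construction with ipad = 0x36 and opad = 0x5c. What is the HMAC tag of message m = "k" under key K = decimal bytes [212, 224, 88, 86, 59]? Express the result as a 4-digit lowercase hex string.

9423

Key decimal bytes [212, 224, 88, 86, 59] = d4 e0 58 56 3b is exactly B = 5 bytes: K' = d4 e0 58 56 3b.
K' ⊕ ipad = e2 d6 6e 60 0d.  K' ⊕ opad = 88 bc 04 0a 67.
Inner input = (K'⊕ipad) ∥ m = e2 d6 6e 60 0d ∥ 6b.
Inner hash: even-index sum = 349 mod 256 = 93; odd-index sum = 417 mod 256 = 161 → 5d a1.
Outer input = (K'⊕opad) ∥ inner = 88 bc 04 0a 67 ∥ 5d a1.
Outer hash (tag): even-index sum = 404 mod 256 = 148; odd-index sum = 291 mod 256 = 35 → 94 23.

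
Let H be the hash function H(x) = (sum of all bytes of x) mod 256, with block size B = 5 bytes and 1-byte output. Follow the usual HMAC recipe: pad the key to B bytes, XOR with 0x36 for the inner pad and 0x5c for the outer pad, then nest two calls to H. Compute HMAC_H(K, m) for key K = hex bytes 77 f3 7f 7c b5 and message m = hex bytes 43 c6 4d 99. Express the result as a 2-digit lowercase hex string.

Key hex bytes 77 f3 7f 7c b5 is exactly B = 5 bytes: K' = 77 f3 7f 7c b5.
K' ⊕ ipad = 41 c5 49 4a 83.  K' ⊕ opad = 2b af 23 20 e9.
Inner input = (K'⊕ipad) ∥ m = 41 c5 49 4a 83 ∥ 43 c6 4d 99.
Inner hash: sum = 65+197+73+74+131+67+198+77+153 = 1035; mod 256 = 11 → 0b.
Outer input = (K'⊕opad) ∥ inner = 2b af 23 20 e9 ∥ 0b.
Outer hash (tag): sum = 43+175+35+32+233+11 = 529; mod 256 = 17 → 11.

11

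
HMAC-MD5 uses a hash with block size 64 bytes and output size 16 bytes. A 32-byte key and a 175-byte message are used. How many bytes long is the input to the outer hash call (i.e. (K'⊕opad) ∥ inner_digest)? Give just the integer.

Key is 32 ≤ 64 bytes, zero-padded: |K'| = 64.
Outer input = (K'⊕opad) ∥ H(inner) → 64 + 16 = 80 bytes.

80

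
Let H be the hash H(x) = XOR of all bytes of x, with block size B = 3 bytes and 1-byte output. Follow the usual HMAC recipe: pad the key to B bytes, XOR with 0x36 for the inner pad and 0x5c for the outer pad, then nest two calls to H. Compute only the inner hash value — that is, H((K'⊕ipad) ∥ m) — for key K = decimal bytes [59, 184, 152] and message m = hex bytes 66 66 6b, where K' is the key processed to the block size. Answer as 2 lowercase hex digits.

46

Key decimal bytes [59, 184, 152] = 3b b8 98 is exactly B = 3 bytes: K' = 3b b8 98.
K' ⊕ ipad = 0d 8e ae.
Inner input = 0d 8e ae ∥ 66 66 6b.
Inner hash: XOR 0d⊕8e⊕ae⊕66⊕66⊕6b = 46.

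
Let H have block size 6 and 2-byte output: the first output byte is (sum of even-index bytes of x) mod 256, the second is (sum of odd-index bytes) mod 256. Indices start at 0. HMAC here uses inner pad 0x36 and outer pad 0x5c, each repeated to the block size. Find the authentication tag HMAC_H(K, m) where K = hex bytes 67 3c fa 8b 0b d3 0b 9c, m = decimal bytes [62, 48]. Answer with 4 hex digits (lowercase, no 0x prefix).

Key hex bytes 67 3c fa 8b 0b d3 0b 9c is 8 bytes > B = 6, so hash it first: H(key) = 77 36, then zero-pad to 6 bytes: K' = 77 36 00 00 00 00.
K' ⊕ ipad = 41 00 36 36 36 36.  K' ⊕ opad = 2b 6a 5c 5c 5c 5c.
Inner input = (K'⊕ipad) ∥ m = 41 00 36 36 36 36 ∥ 3e 30.
Inner hash: even-index sum = 235 mod 256 = 235; odd-index sum = 156 mod 256 = 156 → eb 9c.
Outer input = (K'⊕opad) ∥ inner = 2b 6a 5c 5c 5c 5c ∥ eb 9c.
Outer hash (tag): even-index sum = 462 mod 256 = 206; odd-index sum = 446 mod 256 = 190 → ce be.

cebe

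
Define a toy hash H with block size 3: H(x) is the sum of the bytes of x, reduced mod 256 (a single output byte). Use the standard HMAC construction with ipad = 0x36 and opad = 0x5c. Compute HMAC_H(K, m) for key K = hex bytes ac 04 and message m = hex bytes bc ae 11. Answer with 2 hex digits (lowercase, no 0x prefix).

Key hex bytes ac 04 is 2 bytes ≤ B = 3; zero-pad to 3 bytes: K' = ac 04 00.
K' ⊕ ipad = 9a 32 36.  K' ⊕ opad = f0 58 5c.
Inner input = (K'⊕ipad) ∥ m = 9a 32 36 ∥ bc ae 11.
Inner hash: sum = 154+50+54+188+174+17 = 637; mod 256 = 125 → 7d.
Outer input = (K'⊕opad) ∥ inner = f0 58 5c ∥ 7d.
Outer hash (tag): sum = 240+88+92+125 = 545; mod 256 = 33 → 21.

21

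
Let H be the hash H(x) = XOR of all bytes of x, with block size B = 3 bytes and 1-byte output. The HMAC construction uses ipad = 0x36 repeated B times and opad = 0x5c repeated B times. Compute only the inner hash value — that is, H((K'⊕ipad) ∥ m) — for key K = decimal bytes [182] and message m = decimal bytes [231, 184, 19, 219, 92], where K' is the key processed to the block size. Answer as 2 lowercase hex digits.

Key decimal bytes [182] = b6 is 1 byte ≤ B = 3; zero-pad to 3 bytes: K' = b6 00 00.
K' ⊕ ipad = 80 36 36.
Inner input = 80 36 36 ∥ e7 b8 13 db 5c.
Inner hash: XOR 80⊕36⊕36⊕e7⊕b8⊕13⊕db⊕5c = 4b.

4b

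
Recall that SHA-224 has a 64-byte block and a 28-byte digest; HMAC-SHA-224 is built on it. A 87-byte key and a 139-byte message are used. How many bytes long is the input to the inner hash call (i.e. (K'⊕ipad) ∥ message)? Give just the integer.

203

Key is 87 > 64 bytes, so it is hashed to 28 bytes then zero-padded to 64: |K'| = 64.
Inner input = (K'⊕ipad) ∥ m → 64 + 139 = 203 bytes.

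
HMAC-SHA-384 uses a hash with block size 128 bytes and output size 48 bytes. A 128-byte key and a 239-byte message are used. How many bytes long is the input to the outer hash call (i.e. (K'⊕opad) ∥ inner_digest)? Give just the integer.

Key is 128 ≤ 128 bytes, zero-padded: |K'| = 128.
Outer input = (K'⊕opad) ∥ H(inner) → 128 + 48 = 176 bytes.

176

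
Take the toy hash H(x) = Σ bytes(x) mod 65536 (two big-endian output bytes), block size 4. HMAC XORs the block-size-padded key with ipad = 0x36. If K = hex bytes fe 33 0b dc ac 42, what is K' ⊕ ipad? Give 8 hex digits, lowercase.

35303636

Key hex bytes fe 33 0b dc ac 42 is 6 bytes > B = 4, so hash it first: H(key) = 03 06, then zero-pad to 4 bytes: K' = 03 06 00 00.
XOR each byte with 0x36: 03⊕36=35, 06⊕36=30, 00⊕36=36, 00⊕36=36.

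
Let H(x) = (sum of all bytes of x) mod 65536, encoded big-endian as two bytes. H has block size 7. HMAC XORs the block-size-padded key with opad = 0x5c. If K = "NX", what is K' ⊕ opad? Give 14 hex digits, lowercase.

Key "NX" = 4e 58 is 2 bytes ≤ B = 7; zero-pad to 7 bytes: K' = 4e 58 00 00 00 00 00.
XOR each byte with 0x5c: 4e⊕5c=12, 58⊕5c=04, 00⊕5c=5c, 00⊕5c=5c, 00⊕5c=5c, 00⊕5c=5c, 00⊕5c=5c.

12045c5c5c5c5c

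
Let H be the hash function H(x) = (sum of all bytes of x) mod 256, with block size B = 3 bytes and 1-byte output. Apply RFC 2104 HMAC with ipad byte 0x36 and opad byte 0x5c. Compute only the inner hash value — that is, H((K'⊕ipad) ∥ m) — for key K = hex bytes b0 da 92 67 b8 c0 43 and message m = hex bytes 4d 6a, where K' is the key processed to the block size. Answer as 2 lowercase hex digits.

2b

Key hex bytes b0 da 92 67 b8 c0 43 is 7 bytes > B = 3, so hash it first: H(key) = 3e, then zero-pad to 3 bytes: K' = 3e 00 00.
K' ⊕ ipad = 08 36 36.
Inner input = 08 36 36 ∥ 4d 6a.
Inner hash: sum = 8+54+54+77+106 = 299; mod 256 = 43 → 2b.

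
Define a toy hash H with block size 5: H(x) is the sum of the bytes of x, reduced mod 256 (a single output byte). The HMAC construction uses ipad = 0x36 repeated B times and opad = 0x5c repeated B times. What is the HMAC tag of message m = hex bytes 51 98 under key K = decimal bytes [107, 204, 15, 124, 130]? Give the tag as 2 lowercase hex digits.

8f

Key decimal bytes [107, 204, 15, 124, 130] = 6b cc 0f 7c 82 is exactly B = 5 bytes: K' = 6b cc 0f 7c 82.
K' ⊕ ipad = 5d fa 39 4a b4.  K' ⊕ opad = 37 90 53 20 de.
Inner input = (K'⊕ipad) ∥ m = 5d fa 39 4a b4 ∥ 51 98.
Inner hash: sum = 93+250+57+74+180+81+152 = 887; mod 256 = 119 → 77.
Outer input = (K'⊕opad) ∥ inner = 37 90 53 20 de ∥ 77.
Outer hash (tag): sum = 55+144+83+32+222+119 = 655; mod 256 = 143 → 8f.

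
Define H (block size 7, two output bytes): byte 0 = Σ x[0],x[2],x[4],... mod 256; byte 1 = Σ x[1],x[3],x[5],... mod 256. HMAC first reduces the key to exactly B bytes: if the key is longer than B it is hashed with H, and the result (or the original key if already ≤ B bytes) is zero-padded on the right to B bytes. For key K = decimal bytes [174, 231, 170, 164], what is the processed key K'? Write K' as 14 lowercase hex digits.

Key decimal bytes [174, 231, 170, 164] = ae e7 aa a4 is 4 bytes ≤ B = 7; zero-pad to 7 bytes: K' = ae e7 aa a4 00 00 00.

aee7aaa4000000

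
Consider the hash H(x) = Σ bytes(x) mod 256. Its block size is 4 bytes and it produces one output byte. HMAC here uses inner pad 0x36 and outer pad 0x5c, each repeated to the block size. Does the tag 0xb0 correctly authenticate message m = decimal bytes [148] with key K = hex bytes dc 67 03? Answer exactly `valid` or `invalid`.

valid

Key hex bytes dc 67 03 is 3 bytes ≤ B = 4; zero-pad to 4 bytes: K' = dc 67 03 00.
K' ⊕ ipad = ea 51 35 36; K' ⊕ opad = 80 3b 5f 5c.
Inner hash: sum = 234+81+53+54+148 = 570; mod 256 = 58 → 3a.
Outer hash (recomputed tag): sum = 128+59+95+92+58 = 432; mod 256 = 176 → b0.
Recomputed tag = b0; claimed = b0 → match.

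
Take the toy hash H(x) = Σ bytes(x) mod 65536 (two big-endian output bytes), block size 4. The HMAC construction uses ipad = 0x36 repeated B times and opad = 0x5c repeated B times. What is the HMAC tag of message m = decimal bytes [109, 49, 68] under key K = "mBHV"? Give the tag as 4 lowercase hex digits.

00fe

Key "mBHV" = 6d 42 48 56 is exactly B = 4 bytes: K' = 6d 42 48 56.
K' ⊕ ipad = 5b 74 7e 60.  K' ⊕ opad = 31 1e 14 0a.
Inner input = (K'⊕ipad) ∥ m = 5b 74 7e 60 ∥ 6d 31 44.
Inner hash: sum = 91+116+126+96+109+49+68 = 655 → 02 8f.
Outer input = (K'⊕opad) ∥ inner = 31 1e 14 0a ∥ 02 8f.
Outer hash (tag): sum = 49+30+20+10+2+143 = 254 → 00 fe.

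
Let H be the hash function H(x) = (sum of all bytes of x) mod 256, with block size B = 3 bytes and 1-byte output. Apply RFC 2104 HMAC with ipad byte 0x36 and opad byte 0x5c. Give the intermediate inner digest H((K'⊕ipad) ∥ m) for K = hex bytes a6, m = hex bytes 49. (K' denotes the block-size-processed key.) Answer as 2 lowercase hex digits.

45

Key hex bytes a6 is 1 byte ≤ B = 3; zero-pad to 3 bytes: K' = a6 00 00.
K' ⊕ ipad = 90 36 36.
Inner input = 90 36 36 ∥ 49.
Inner hash: sum = 144+54+54+73 = 325; mod 256 = 69 → 45.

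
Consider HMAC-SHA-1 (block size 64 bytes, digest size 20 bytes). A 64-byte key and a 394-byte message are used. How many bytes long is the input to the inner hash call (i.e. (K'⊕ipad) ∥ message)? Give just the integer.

Key is 64 ≤ 64 bytes, zero-padded: |K'| = 64.
Inner input = (K'⊕ipad) ∥ m → 64 + 394 = 458 bytes.

458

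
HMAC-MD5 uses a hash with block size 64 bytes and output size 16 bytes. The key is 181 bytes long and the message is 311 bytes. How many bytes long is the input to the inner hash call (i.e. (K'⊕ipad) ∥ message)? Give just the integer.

375

Key is 181 > 64 bytes, so it is hashed to 16 bytes then zero-padded to 64: |K'| = 64.
Inner input = (K'⊕ipad) ∥ m → 64 + 311 = 375 bytes.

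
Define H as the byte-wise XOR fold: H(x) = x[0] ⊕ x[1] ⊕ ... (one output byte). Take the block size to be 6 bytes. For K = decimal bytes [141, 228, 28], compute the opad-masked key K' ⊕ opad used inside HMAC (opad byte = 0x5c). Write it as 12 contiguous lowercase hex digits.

d1b8405c5c5c

Key decimal bytes [141, 228, 28] = 8d e4 1c is 3 bytes ≤ B = 6; zero-pad to 6 bytes: K' = 8d e4 1c 00 00 00.
XOR each byte with 0x5c: 8d⊕5c=d1, e4⊕5c=b8, 1c⊕5c=40, 00⊕5c=5c, 00⊕5c=5c, 00⊕5c=5c.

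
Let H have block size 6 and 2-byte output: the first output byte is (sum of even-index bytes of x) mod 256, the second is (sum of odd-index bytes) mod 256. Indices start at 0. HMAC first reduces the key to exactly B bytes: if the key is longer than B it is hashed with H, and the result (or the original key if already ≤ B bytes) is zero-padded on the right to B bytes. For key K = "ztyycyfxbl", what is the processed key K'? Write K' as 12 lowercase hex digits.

1e4a00000000

|K| = 10 > B = 6, so first hash the key.
H(K): even-index sum = 542 mod 256 = 30; odd-index sum = 586 mod 256 = 74 → 1e 4a.
Zero-pad H(K) = 1e 4a to 6 bytes: K' = 1e 4a 00 00 00 00.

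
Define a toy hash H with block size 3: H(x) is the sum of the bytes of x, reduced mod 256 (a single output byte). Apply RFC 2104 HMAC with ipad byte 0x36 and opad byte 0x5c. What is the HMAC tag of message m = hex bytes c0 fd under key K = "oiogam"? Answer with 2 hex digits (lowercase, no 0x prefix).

Key "oiogam" = 6f 69 6f 67 61 6d is 6 bytes > B = 3, so hash it first: H(key) = 7c, then zero-pad to 3 bytes: K' = 7c 00 00.
K' ⊕ ipad = 4a 36 36.  K' ⊕ opad = 20 5c 5c.
Inner input = (K'⊕ipad) ∥ m = 4a 36 36 ∥ c0 fd.
Inner hash: sum = 74+54+54+192+253 = 627; mod 256 = 115 → 73.
Outer input = (K'⊕opad) ∥ inner = 20 5c 5c ∥ 73.
Outer hash (tag): sum = 32+92+92+115 = 331; mod 256 = 75 → 4b.

4b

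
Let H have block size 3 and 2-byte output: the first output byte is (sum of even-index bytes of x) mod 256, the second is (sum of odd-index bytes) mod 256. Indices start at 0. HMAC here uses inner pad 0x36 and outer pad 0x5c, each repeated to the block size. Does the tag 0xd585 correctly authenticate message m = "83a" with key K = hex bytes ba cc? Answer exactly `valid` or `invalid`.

valid

Key hex bytes ba cc is 2 bytes ≤ B = 3; zero-pad to 3 bytes: K' = ba cc 00.
K' ⊕ ipad = 8c fa 36; K' ⊕ opad = e6 90 5c.
Inner hash: even-index sum = 245 mod 256 = 245; odd-index sum = 403 mod 256 = 147 → f5 93.
Outer hash (recomputed tag): even-index sum = 469 mod 256 = 213; odd-index sum = 389 mod 256 = 133 → d5 85.
Recomputed tag = d585; claimed = d585 → match.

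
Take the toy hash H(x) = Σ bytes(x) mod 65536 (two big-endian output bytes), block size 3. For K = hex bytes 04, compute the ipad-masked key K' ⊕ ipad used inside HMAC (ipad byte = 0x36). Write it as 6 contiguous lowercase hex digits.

323636

Key hex bytes 04 is 1 byte ≤ B = 3; zero-pad to 3 bytes: K' = 04 00 00.
XOR each byte with 0x36: 04⊕36=32, 00⊕36=36, 00⊕36=36.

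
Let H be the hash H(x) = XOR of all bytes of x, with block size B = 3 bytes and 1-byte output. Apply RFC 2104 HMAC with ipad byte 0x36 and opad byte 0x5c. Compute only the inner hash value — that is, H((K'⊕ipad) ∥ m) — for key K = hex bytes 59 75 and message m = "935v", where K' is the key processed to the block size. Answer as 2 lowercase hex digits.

Key hex bytes 59 75 is 2 bytes ≤ B = 3; zero-pad to 3 bytes: K' = 59 75 00.
K' ⊕ ipad = 6f 43 36.
Inner input = 6f 43 36 ∥ 39 33 35 76.
Inner hash: XOR 6f⊕43⊕36⊕39⊕33⊕35⊕76 = 53.

53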